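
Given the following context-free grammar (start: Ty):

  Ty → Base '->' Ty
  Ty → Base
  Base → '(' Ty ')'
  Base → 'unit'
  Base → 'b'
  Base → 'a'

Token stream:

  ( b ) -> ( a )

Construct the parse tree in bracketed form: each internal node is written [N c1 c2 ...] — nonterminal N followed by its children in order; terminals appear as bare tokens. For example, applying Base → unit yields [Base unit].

[Ty [Base ( [Ty [Base b]] )] -> [Ty [Base ( [Ty [Base a]] )]]]

Ty
Base -> Ty
( Ty ) -> Ty
( Base ) -> Ty
( b ) -> Ty
( b ) -> Base
( b ) -> ( Ty )
( b ) -> ( Base )
( b ) -> ( a )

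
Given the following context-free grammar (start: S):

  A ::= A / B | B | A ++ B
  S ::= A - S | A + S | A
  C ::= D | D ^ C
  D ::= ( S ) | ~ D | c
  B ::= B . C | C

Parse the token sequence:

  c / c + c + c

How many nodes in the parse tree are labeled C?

4

[S [A [A [B [C [D c]]]] / [B [C [D c]]]] + [S [A [B [C [D c]]]] + [S [A [B [C [D c]]]]]]]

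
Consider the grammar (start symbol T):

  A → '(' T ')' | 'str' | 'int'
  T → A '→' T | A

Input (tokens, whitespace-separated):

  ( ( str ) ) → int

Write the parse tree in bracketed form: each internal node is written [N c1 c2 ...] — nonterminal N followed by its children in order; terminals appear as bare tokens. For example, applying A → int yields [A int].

[T [A ( [T [A ( [T [A str]] )]] )] → [T [A int]]]

T
A → T
( T ) → T
( A ) → T
( ( T ) ) → T
( ( A ) ) → T
( ( str ) ) → T
( ( str ) ) → A
( ( str ) ) → int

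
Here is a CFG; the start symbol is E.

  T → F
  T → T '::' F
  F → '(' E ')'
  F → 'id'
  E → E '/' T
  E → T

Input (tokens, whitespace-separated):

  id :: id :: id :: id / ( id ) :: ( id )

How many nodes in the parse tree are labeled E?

4

[E [E [T [T [T [T [F id]] :: [F id]] :: [F id]] :: [F id]]] / [T [T [F ( [E [T [F id]]] )]] :: [F ( [E [T [F id]]] )]]]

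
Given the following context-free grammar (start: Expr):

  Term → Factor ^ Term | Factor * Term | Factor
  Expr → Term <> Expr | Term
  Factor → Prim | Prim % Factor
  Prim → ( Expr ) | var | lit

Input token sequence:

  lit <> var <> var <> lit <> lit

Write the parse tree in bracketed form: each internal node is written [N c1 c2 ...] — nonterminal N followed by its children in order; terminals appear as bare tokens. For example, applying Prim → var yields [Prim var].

[Expr [Term [Factor [Prim lit]]] <> [Expr [Term [Factor [Prim var]]] <> [Expr [Term [Factor [Prim var]]] <> [Expr [Term [Factor [Prim lit]]] <> [Expr [Term [Factor [Prim lit]]]]]]]]

Expr
Term <> Expr
Factor <> Expr
Prim <> Expr
lit <> Expr
lit <> Term <> Expr
lit <> Factor <> Expr
lit <> Prim <> Expr
lit <> var <> Expr
lit <> var <> Term <> Expr
lit <> var <> Factor <> Expr
lit <> var <> Prim <> Expr
lit <> var <> var <> Expr
lit <> var <> var <> Term <> Expr
lit <> var <> var <> Factor <> Expr
lit <> var <> var <> Prim <> Expr
lit <> var <> var <> lit <> Expr
lit <> var <> var <> lit <> Term
lit <> var <> var <> lit <> Factor
lit <> var <> var <> lit <> Prim
lit <> var <> var <> lit <> lit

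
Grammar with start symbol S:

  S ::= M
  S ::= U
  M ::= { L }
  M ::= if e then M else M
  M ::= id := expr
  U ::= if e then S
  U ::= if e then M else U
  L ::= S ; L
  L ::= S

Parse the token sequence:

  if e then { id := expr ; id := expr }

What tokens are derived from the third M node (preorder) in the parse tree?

id := expr

[S [U if e then [S [M { [L [S [M id := expr]] ; [L [S [M id := expr]]]] }]]]]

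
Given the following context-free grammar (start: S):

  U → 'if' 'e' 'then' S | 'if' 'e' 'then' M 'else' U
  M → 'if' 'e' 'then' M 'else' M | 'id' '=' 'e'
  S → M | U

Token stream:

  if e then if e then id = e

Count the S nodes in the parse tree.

3

[S [U if e then [S [U if e then [S [M id = e]]]]]]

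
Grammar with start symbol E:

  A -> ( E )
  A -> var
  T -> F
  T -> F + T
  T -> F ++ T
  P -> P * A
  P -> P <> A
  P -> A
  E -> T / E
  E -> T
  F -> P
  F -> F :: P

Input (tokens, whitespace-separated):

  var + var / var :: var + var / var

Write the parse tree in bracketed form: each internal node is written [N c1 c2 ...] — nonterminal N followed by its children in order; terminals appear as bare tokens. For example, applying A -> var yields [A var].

[E [T [F [P [A var]]] + [T [F [P [A var]]]]] / [E [T [F [F [P [A var]]] :: [P [A var]]] + [T [F [P [A var]]]]] / [E [T [F [P [A var]]]]]]]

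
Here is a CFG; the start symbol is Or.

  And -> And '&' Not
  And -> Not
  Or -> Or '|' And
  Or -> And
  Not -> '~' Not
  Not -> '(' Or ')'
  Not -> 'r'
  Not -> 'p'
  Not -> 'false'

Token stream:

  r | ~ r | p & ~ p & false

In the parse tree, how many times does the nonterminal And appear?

5

[Or [Or [Or [And [Not r]]] | [And [Not ~ [Not r]]]] | [And [And [And [Not p]] & [Not ~ [Not p]]] & [Not false]]]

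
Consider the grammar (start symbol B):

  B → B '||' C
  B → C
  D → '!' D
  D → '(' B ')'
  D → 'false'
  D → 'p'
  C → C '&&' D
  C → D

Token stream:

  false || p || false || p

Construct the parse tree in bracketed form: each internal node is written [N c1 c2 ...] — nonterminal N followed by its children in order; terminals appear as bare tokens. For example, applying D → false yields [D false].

B
B || C
B || C || C
B || C || C || C
C || C || C || C
D || C || C || C
false || C || C || C
false || D || C || C
false || p || C || C
false || p || D || C
false || p || false || C
false || p || false || D
false || p || false || p

[B [B [B [B [C [D false]]] || [C [D p]]] || [C [D false]]] || [C [D p]]]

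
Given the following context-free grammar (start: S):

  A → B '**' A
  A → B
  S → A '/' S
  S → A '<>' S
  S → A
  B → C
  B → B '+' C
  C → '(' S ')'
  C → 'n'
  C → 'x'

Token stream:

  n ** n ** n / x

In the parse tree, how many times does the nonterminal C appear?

4

[S [A [B [C n]] ** [A [B [C n]] ** [A [B [C n]]]]] / [S [A [B [C x]]]]]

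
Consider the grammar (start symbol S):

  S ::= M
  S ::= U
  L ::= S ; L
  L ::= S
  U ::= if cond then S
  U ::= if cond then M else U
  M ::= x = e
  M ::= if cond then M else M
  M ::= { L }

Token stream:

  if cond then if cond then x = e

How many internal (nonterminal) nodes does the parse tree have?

6

[S [U if cond then [S [U if cond then [S [M x = e]]]]]]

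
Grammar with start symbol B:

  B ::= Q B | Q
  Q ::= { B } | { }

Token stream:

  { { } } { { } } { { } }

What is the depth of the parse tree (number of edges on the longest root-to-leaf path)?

6

[B [Q { [B [Q { }]] }] [B [Q { [B [Q { }]] }] [B [Q { [B [Q { }]] }]]]]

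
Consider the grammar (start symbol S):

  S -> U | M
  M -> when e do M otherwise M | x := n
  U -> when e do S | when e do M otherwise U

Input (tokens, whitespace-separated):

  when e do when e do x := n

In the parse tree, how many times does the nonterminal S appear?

3

[S [U when e do [S [U when e do [S [M x := n]]]]]]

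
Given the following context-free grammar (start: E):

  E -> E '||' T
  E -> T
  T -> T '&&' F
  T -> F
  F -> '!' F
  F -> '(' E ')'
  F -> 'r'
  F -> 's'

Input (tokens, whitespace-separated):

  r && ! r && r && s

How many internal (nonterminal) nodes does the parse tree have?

10

[E [T [T [T [T [F r]] && [F ! [F r]]] && [F r]] && [F s]]]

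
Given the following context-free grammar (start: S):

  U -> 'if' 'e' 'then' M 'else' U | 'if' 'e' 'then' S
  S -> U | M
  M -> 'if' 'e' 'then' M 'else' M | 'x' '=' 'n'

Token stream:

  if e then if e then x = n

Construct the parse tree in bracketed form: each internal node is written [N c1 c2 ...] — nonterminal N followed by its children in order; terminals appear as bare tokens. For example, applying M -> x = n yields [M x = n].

S
U
if e then S
if e then U
if e then if e then S
if e then if e then M
if e then if e then x = n

[S [U if e then [S [U if e then [S [M x = n]]]]]]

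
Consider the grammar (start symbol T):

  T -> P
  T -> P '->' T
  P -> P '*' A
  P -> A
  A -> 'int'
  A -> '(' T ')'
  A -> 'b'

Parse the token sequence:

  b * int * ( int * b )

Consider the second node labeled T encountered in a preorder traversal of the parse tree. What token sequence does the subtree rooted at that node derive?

int * b

[T [P [P [P [A b]] * [A int]] * [A ( [T [P [P [A int]] * [A b]]] )]]]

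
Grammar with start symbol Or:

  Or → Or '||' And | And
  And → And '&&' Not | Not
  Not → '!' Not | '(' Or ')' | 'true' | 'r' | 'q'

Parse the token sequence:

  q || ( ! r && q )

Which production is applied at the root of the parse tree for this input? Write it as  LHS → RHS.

Or → Or '||' And

[Or [Or [And [Not q]]] || [And [Not ( [Or [And [And [Not ! [Not r]]] && [Not q]]] )]]]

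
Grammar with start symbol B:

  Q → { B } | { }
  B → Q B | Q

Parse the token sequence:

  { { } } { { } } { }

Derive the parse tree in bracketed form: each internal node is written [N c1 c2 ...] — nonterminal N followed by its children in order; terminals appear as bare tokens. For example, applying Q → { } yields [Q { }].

B
Q B
{ B } B
{ Q } B
{ { } } B
{ { } } Q B
{ { } } { B } B
{ { } } { Q } B
{ { } } { { } } B
{ { } } { { } } Q
{ { } } { { } } { }

[B [Q { [B [Q { }]] }] [B [Q { [B [Q { }]] }] [B [Q { }]]]]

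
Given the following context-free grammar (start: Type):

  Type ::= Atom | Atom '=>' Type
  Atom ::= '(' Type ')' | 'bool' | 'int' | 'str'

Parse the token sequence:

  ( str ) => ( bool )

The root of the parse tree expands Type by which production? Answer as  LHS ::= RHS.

Type ::= Atom '=>' Type

[Type [Atom ( [Type [Atom str]] )] => [Type [Atom ( [Type [Atom bool]] )]]]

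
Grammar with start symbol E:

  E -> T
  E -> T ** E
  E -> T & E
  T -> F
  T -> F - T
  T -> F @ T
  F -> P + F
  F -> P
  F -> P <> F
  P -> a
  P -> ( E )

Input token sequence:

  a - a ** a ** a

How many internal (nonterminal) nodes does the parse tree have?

[E [T [F [P a]] - [T [F [P a]]]] ** [E [T [F [P a]]] ** [E [T [F [P a]]]]]]

15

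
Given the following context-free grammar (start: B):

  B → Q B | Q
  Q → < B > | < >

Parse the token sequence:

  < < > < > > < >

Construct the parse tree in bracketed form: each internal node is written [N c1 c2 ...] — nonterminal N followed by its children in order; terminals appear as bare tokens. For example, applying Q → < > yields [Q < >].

B
Q B
< B > B
< Q B > B
< < > B > B
< < > Q > B
< < > < > > B
< < > < > > Q
< < > < > > < >

[B [Q < [B [Q < >] [B [Q < >]]] >] [B [Q < >]]]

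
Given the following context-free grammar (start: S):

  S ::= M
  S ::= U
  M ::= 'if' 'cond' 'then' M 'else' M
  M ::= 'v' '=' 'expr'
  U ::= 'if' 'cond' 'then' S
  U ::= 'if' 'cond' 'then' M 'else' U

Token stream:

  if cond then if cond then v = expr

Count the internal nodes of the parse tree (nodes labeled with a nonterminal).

6

[S [U if cond then [S [U if cond then [S [M v = expr]]]]]]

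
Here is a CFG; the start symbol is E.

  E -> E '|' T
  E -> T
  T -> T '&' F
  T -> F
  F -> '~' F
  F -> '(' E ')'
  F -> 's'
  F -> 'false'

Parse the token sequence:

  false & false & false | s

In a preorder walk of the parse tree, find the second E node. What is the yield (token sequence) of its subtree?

[E [E [T [T [T [F false]] & [F false]] & [F false]]] | [T [F s]]]

false & false & false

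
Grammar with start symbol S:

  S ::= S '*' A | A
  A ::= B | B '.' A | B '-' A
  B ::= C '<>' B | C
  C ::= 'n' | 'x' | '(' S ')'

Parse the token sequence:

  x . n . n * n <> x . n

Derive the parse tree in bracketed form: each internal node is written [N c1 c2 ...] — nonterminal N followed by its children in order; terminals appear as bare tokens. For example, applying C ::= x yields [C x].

[S [S [A [B [C x]] . [A [B [C n]] . [A [B [C n]]]]]] * [A [B [C n] <> [B [C x]]] . [A [B [C n]]]]]

S
S * A
A * A
B . A * A
C . A * A
x . A * A
x . B . A * A
x . C . A * A
x . n . A * A
x . n . B * A
x . n . C * A
x . n . n * A
x . n . n * B . A
x . n . n * C <> B . A
x . n . n * n <> B . A
x . n . n * n <> C . A
x . n . n * n <> x . A
x . n . n * n <> x . B
x . n . n * n <> x . C
x . n . n * n <> x . n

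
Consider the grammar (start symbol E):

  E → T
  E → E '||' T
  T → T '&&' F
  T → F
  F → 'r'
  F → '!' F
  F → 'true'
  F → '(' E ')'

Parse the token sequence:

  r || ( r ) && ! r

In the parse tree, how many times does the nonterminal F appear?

[E [E [T [F r]]] || [T [T [F ( [E [T [F r]]] )]] && [F ! [F r]]]]

5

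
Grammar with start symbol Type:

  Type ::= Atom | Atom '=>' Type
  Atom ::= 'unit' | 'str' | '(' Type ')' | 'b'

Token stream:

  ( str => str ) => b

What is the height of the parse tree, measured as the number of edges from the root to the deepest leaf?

[Type [Atom ( [Type [Atom str] => [Type [Atom str]]] )] => [Type [Atom b]]]

5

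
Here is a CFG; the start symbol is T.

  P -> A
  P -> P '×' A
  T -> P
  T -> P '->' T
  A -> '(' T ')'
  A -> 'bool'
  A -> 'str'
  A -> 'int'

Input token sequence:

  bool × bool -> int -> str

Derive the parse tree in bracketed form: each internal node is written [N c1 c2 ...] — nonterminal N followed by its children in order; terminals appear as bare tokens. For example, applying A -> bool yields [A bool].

T
P -> T
P × A -> T
A × A -> T
bool × A -> T
bool × bool -> T
bool × bool -> P -> T
bool × bool -> A -> T
bool × bool -> int -> T
bool × bool -> int -> P
bool × bool -> int -> A
bool × bool -> int -> str

[T [P [P [A bool]] × [A bool]] -> [T [P [A int]] -> [T [P [A str]]]]]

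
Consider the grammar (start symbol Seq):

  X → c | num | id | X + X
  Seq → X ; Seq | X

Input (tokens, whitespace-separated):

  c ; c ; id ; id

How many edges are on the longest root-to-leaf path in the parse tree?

[Seq [X c] ; [Seq [X c] ; [Seq [X id] ; [Seq [X id]]]]]

5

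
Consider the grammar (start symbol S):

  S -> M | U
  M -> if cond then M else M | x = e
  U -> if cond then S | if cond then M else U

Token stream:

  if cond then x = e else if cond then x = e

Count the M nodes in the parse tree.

[S [U if cond then [M x = e] else [U if cond then [S [M x = e]]]]]

2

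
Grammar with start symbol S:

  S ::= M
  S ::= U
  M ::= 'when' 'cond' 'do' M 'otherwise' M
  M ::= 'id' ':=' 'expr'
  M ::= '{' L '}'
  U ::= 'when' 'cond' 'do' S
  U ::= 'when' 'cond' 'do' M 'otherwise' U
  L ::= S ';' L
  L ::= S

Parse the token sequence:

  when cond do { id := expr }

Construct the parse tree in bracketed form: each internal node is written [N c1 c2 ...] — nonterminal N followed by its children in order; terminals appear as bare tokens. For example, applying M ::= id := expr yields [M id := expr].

S
U
when cond do S
when cond do M
when cond do { L }
when cond do { S }
when cond do { M }
when cond do { id := expr }

[S [U when cond do [S [M { [L [S [M id := expr]]] }]]]]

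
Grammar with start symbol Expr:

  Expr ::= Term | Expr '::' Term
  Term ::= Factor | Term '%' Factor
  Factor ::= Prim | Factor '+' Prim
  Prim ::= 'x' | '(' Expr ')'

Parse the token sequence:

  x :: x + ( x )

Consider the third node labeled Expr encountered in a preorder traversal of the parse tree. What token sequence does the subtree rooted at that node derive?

[Expr [Expr [Term [Factor [Prim x]]]] :: [Term [Factor [Factor [Prim x]] + [Prim ( [Expr [Term [Factor [Prim x]]]] )]]]]

x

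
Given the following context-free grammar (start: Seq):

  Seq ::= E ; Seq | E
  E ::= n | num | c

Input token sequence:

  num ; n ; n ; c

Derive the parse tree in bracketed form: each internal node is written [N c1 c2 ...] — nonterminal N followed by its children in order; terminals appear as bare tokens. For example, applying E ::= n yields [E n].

[Seq [E num] ; [Seq [E n] ; [Seq [E n] ; [Seq [E c]]]]]

Seq
E ; Seq
num ; Seq
num ; E ; Seq
num ; n ; Seq
num ; n ; E ; Seq
num ; n ; n ; Seq
num ; n ; n ; E
num ; n ; n ; c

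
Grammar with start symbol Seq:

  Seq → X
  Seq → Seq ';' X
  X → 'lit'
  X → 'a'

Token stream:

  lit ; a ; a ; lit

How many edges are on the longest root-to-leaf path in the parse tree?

[Seq [Seq [Seq [Seq [X lit]] ; [X a]] ; [X a]] ; [X lit]]

5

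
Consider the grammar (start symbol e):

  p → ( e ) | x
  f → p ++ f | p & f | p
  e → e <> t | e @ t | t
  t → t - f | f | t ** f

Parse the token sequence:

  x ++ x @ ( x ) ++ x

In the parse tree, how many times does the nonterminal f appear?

[e [e [t [f [p x] ++ [f [p x]]]]] @ [t [f [p ( [e [t [f [p x]]]] )] ++ [f [p x]]]]]

5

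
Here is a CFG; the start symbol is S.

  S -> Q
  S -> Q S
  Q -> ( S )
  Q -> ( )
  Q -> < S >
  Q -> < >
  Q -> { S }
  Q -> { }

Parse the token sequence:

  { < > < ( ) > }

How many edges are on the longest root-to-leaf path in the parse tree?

7

[S [Q { [S [Q < >] [S [Q < [S [Q ( )]] >]]] }]]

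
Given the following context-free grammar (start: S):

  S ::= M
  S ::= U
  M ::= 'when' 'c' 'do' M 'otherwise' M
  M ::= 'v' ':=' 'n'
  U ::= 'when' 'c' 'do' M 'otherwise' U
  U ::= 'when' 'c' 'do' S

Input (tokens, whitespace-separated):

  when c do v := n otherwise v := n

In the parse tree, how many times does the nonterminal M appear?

3

[S [M when c do [M v := n] otherwise [M v := n]]]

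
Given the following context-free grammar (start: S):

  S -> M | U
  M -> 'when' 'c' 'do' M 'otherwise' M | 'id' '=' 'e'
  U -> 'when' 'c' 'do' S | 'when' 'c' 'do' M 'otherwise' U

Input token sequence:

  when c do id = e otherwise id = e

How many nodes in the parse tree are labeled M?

3

[S [M when c do [M id = e] otherwise [M id = e]]]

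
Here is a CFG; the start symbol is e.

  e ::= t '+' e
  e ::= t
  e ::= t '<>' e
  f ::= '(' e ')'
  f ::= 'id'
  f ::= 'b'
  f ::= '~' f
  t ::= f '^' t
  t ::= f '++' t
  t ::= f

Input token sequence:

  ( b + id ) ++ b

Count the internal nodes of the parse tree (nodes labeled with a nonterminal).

11

[e [t [f ( [e [t [f b]] + [e [t [f id]]]] )] ++ [t [f b]]]]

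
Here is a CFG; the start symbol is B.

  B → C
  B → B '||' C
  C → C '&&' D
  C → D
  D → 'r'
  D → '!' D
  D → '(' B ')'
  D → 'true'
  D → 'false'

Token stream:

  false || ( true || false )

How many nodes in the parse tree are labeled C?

[B [B [C [D false]]] || [C [D ( [B [B [C [D true]]] || [C [D false]]] )]]]

4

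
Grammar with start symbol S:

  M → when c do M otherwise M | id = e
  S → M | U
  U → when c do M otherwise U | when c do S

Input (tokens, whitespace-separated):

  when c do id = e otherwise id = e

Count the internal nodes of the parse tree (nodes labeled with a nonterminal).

4

[S [M when c do [M id = e] otherwise [M id = e]]]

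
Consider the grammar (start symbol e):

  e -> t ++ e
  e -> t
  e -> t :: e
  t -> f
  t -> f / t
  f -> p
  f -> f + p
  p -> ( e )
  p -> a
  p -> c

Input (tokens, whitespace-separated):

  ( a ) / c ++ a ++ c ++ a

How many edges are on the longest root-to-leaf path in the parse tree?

[e [t [f [p ( [e [t [f [p a]]]] )]] / [t [f [p c]]]] ++ [e [t [f [p a]]] ++ [e [t [f [p c]]] ++ [e [t [f [p a]]]]]]]

8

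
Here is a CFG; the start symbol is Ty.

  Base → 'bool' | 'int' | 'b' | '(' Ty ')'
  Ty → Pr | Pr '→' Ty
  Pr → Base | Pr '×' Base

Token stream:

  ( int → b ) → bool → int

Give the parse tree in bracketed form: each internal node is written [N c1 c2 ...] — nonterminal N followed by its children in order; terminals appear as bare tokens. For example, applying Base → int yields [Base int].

[Ty [Pr [Base ( [Ty [Pr [Base int]] → [Ty [Pr [Base b]]]] )]] → [Ty [Pr [Base bool]] → [Ty [Pr [Base int]]]]]

Ty
Pr → Ty
Base → Ty
( Ty ) → Ty
( Pr → Ty ) → Ty
( Base → Ty ) → Ty
( int → Ty ) → Ty
( int → Pr ) → Ty
( int → Base ) → Ty
( int → b ) → Ty
( int → b ) → Pr → Ty
( int → b ) → Base → Ty
( int → b ) → bool → Ty
( int → b ) → bool → Pr
( int → b ) → bool → Base
( int → b ) → bool → int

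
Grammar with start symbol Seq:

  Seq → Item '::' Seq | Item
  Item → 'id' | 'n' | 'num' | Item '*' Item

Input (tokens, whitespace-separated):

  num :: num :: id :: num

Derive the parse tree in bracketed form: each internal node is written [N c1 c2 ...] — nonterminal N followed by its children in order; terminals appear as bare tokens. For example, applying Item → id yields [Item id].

Seq
Item :: Seq
num :: Seq
num :: Item :: Seq
num :: num :: Seq
num :: num :: Item :: Seq
num :: num :: id :: Seq
num :: num :: id :: Item
num :: num :: id :: num

[Seq [Item num] :: [Seq [Item num] :: [Seq [Item id] :: [Seq [Item num]]]]]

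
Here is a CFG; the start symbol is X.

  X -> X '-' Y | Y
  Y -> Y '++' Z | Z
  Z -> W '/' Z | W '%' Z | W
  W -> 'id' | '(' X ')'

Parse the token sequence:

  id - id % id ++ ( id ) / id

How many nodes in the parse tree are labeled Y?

[X [X [Y [Z [W id]]]] - [Y [Y [Z [W id] % [Z [W id]]]] ++ [Z [W ( [X [Y [Z [W id]]]] )] / [Z [W id]]]]]

4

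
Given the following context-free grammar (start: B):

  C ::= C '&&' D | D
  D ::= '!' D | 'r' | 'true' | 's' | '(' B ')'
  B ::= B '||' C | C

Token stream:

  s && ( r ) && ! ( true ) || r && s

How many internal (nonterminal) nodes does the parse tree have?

[B [B [C [C [C [D s]] && [D ( [B [C [D r]]] )]] && [D ! [D ( [B [C [D true]]] )]]]] || [C [C [D r]] && [D s]]]

19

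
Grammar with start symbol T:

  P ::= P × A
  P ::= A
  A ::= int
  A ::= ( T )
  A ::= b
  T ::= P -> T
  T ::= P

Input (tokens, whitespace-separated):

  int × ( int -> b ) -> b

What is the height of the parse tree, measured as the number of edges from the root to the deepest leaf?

[T [P [P [A int]] × [A ( [T [P [A int]] -> [T [P [A b]]]] )]] -> [T [P [A b]]]]

7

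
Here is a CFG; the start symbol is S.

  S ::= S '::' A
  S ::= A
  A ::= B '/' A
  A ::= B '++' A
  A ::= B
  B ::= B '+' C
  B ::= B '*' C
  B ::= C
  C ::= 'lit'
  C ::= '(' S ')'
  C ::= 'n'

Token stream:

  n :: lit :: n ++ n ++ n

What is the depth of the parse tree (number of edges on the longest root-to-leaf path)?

6

[S [S [S [A [B [C n]]]] :: [A [B [C lit]]]] :: [A [B [C n]] ++ [A [B [C n]] ++ [A [B [C n]]]]]]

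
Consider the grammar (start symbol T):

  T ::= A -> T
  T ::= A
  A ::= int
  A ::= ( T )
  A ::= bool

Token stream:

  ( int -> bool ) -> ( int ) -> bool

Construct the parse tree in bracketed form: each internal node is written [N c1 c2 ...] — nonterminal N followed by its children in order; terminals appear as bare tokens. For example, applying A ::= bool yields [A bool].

[T [A ( [T [A int] -> [T [A bool]]] )] -> [T [A ( [T [A int]] )] -> [T [A bool]]]]

T
A -> T
( T ) -> T
( A -> T ) -> T
( int -> T ) -> T
( int -> A ) -> T
( int -> bool ) -> T
( int -> bool ) -> A -> T
( int -> bool ) -> ( T ) -> T
( int -> bool ) -> ( A ) -> T
( int -> bool ) -> ( int ) -> T
( int -> bool ) -> ( int ) -> A
( int -> bool ) -> ( int ) -> bool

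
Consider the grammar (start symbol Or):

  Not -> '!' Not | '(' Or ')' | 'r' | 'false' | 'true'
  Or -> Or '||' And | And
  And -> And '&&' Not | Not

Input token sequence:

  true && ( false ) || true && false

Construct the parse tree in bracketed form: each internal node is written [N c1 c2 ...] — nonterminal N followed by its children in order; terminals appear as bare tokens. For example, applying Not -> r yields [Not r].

[Or [Or [And [And [Not true]] && [Not ( [Or [And [Not false]]] )]]] || [And [And [Not true]] && [Not false]]]

Or
Or || And
And || And
And && Not || And
Not && Not || And
true && Not || And
true && ( Or ) || And
true && ( And ) || And
true && ( Not ) || And
true && ( false ) || And
true && ( false ) || And && Not
true && ( false ) || Not && Not
true && ( false ) || true && Not
true && ( false ) || true && false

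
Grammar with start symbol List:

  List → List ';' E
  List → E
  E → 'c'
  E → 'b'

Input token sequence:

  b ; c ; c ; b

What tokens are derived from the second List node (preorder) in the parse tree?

[List [List [List [List [E b]] ; [E c]] ; [E c]] ; [E b]]

b ; c ; c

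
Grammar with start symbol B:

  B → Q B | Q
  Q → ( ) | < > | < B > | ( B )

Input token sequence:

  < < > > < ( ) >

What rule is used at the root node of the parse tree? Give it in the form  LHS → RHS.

B → Q B

[B [Q < [B [Q < >]] >] [B [Q < [B [Q ( )]] >]]]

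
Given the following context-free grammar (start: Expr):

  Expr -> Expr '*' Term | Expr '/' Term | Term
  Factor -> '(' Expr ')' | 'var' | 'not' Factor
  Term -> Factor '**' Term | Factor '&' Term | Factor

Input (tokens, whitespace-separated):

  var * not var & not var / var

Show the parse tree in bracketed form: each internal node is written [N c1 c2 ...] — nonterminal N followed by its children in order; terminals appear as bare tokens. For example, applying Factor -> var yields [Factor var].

Expr
Expr / Term
Expr * Term / Term
Term * Term / Term
Factor * Term / Term
var * Term / Term
var * Factor & Term / Term
var * not Factor & Term / Term
var * not var & Term / Term
var * not var & Factor / Term
var * not var & not Factor / Term
var * not var & not var / Term
var * not var & not var / Factor
var * not var & not var / var

[Expr [Expr [Expr [Term [Factor var]]] * [Term [Factor not [Factor var]] & [Term [Factor not [Factor var]]]]] / [Term [Factor var]]]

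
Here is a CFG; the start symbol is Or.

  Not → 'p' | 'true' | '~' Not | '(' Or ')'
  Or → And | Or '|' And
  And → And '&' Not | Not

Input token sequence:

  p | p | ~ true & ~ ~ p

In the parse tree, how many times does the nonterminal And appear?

[Or [Or [Or [And [Not p]]] | [And [Not p]]] | [And [And [Not ~ [Not true]]] & [Not ~ [Not ~ [Not p]]]]]

4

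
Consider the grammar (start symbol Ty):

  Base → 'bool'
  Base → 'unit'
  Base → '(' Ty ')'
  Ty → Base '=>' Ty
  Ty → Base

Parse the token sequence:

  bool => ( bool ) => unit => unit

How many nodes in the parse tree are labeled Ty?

5

[Ty [Base bool] => [Ty [Base ( [Ty [Base bool]] )] => [Ty [Base unit] => [Ty [Base unit]]]]]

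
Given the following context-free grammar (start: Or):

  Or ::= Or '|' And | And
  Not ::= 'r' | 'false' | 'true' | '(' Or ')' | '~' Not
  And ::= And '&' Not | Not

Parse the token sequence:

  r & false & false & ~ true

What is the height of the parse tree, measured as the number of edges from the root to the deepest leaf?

[Or [And [And [And [And [Not r]] & [Not false]] & [Not false]] & [Not ~ [Not true]]]]

6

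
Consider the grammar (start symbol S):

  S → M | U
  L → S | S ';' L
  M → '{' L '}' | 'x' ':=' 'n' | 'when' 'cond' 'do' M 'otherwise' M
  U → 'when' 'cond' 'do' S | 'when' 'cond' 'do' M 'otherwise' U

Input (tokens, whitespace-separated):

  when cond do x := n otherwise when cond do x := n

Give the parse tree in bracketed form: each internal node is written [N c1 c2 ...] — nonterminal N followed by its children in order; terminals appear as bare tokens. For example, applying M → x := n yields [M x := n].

S
U
when cond do M otherwise U
when cond do x := n otherwise U
when cond do x := n otherwise when cond do S
when cond do x := n otherwise when cond do M
when cond do x := n otherwise when cond do x := n

[S [U when cond do [M x := n] otherwise [U when cond do [S [M x := n]]]]]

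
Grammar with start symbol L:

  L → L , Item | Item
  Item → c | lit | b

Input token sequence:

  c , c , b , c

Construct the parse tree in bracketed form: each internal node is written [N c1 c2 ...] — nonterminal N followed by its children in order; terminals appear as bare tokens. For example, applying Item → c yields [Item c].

L
L , Item
L , Item , Item
L , Item , Item , Item
Item , Item , Item , Item
c , Item , Item , Item
c , c , Item , Item
c , c , b , Item
c , c , b , c

[L [L [L [L [Item c]] , [Item c]] , [Item b]] , [Item c]]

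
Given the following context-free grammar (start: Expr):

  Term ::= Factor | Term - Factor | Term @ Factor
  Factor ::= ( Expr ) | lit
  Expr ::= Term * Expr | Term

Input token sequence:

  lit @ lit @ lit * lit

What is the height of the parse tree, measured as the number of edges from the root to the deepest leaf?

[Expr [Term [Term [Term [Factor lit]] @ [Factor lit]] @ [Factor lit]] * [Expr [Term [Factor lit]]]]

5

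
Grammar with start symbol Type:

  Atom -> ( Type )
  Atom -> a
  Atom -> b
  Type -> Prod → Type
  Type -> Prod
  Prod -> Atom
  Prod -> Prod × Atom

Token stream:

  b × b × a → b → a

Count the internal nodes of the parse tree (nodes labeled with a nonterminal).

13

[Type [Prod [Prod [Prod [Atom b]] × [Atom b]] × [Atom a]] → [Type [Prod [Atom b]] → [Type [Prod [Atom a]]]]]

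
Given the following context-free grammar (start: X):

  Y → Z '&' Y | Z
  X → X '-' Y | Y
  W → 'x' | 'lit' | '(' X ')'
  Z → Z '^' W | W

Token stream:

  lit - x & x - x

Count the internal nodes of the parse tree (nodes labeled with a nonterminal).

[X [X [X [Y [Z [W lit]]]] - [Y [Z [W x]] & [Y [Z [W x]]]]] - [Y [Z [W x]]]]

15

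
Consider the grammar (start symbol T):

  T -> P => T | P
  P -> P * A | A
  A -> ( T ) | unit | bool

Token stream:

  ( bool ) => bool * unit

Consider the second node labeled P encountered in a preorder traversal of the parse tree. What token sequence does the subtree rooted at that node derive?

bool

[T [P [A ( [T [P [A bool]]] )]] => [T [P [P [A bool]] * [A unit]]]]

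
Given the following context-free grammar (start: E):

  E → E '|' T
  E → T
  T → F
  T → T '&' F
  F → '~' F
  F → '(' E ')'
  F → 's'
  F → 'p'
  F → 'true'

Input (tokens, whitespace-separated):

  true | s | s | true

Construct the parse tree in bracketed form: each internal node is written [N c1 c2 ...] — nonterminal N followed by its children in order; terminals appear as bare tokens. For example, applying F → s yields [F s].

E
E | T
E | T | T
E | T | T | T
T | T | T | T
F | T | T | T
true | T | T | T
true | F | T | T
true | s | T | T
true | s | F | T
true | s | s | T
true | s | s | F
true | s | s | true

[E [E [E [E [T [F true]]] | [T [F s]]] | [T [F s]]] | [T [F true]]]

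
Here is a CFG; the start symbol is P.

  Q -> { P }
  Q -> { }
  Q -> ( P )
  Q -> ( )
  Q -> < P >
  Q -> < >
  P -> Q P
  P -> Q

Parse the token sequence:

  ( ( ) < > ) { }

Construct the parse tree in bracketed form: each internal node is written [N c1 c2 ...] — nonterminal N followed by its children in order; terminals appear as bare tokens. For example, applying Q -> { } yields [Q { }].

[P [Q ( [P [Q ( )] [P [Q < >]]] )] [P [Q { }]]]

P
Q P
( P ) P
( Q P ) P
( ( ) P ) P
( ( ) Q ) P
( ( ) < > ) P
( ( ) < > ) Q
( ( ) < > ) { }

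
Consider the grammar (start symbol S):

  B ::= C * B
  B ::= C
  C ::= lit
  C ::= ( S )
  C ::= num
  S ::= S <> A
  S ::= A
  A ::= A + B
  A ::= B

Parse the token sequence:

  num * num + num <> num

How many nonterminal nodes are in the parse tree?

[S [S [A [A [B [C num] * [B [C num]]]] + [B [C num]]]] <> [A [B [C num]]]]

13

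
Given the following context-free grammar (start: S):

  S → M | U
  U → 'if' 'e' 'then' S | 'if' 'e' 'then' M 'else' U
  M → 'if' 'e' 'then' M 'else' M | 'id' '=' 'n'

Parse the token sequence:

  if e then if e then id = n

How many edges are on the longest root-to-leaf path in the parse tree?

[S [U if e then [S [U if e then [S [M id = n]]]]]]

6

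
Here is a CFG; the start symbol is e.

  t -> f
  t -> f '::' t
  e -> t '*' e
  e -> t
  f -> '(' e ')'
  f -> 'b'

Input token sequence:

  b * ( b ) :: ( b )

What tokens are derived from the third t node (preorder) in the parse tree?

[e [t [f b]] * [e [t [f ( [e [t [f b]]] )] :: [t [f ( [e [t [f b]]] )]]]]]

b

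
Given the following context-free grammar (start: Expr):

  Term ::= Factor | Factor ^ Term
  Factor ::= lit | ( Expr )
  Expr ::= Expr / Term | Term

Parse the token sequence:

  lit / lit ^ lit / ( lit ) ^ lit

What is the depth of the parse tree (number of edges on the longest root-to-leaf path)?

6

[Expr [Expr [Expr [Term [Factor lit]]] / [Term [Factor lit] ^ [Term [Factor lit]]]] / [Term [Factor ( [Expr [Term [Factor lit]]] )] ^ [Term [Factor lit]]]]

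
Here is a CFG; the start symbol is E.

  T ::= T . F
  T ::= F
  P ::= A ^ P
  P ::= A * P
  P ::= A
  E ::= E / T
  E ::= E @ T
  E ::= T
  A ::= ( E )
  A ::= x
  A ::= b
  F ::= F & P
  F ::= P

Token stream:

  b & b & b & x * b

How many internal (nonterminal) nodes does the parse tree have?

[E [T [F [F [F [F [P [A b]]] & [P [A b]]] & [P [A b]]] & [P [A x] * [P [A b]]]]]]

16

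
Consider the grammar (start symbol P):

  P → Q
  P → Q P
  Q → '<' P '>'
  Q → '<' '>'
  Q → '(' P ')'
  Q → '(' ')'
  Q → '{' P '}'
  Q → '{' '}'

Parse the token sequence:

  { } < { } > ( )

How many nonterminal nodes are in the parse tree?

8

[P [Q { }] [P [Q < [P [Q { }]] >] [P [Q ( )]]]]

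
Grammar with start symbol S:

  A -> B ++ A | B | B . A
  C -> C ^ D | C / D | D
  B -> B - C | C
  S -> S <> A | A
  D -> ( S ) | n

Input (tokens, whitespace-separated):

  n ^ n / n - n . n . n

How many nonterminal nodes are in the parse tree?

[S [A [B [B [C [C [C [D n]] ^ [D n]] / [D n]]] - [C [D n]]] . [A [B [C [D n]]] . [A [B [C [D n]]]]]]]

20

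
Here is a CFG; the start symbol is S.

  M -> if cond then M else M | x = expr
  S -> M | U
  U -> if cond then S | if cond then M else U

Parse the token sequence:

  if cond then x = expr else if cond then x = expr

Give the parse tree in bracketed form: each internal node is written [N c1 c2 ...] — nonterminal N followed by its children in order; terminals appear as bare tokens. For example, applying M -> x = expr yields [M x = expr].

S
U
if cond then M else U
if cond then x = expr else U
if cond then x = expr else if cond then S
if cond then x = expr else if cond then M
if cond then x = expr else if cond then x = expr

[S [U if cond then [M x = expr] else [U if cond then [S [M x = expr]]]]]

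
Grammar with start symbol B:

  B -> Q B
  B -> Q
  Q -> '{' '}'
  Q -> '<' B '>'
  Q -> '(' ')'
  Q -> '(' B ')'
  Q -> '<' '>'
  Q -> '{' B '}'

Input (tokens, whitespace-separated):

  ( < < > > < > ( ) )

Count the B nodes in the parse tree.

5

[B [Q ( [B [Q < [B [Q < >]] >] [B [Q < >] [B [Q ( )]]]] )]]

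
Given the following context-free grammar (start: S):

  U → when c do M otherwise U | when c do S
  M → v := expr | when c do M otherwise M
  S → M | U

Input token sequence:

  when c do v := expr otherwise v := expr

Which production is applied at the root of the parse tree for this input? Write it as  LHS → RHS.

[S [M when c do [M v := expr] otherwise [M v := expr]]]

S → M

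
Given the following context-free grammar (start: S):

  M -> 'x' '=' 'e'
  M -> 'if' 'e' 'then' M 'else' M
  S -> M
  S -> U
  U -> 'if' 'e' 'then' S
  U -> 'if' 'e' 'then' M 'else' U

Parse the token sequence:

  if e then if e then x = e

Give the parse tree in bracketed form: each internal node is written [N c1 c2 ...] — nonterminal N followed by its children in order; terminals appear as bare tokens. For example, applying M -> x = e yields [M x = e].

S
U
if e then S
if e then U
if e then if e then S
if e then if e then M
if e then if e then x = e

[S [U if e then [S [U if e then [S [M x = e]]]]]]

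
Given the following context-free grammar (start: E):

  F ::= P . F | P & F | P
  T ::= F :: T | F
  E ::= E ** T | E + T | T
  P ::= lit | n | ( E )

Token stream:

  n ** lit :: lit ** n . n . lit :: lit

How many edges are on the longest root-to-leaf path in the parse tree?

6

[E [E [E [T [F [P n]]]] ** [T [F [P lit]] :: [T [F [P lit]]]]] ** [T [F [P n] . [F [P n] . [F [P lit]]]] :: [T [F [P lit]]]]]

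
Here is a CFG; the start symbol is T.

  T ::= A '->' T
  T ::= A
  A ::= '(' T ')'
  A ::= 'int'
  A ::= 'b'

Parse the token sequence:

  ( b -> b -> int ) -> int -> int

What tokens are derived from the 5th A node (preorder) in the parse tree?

[T [A ( [T [A b] -> [T [A b] -> [T [A int]]]] )] -> [T [A int] -> [T [A int]]]]

int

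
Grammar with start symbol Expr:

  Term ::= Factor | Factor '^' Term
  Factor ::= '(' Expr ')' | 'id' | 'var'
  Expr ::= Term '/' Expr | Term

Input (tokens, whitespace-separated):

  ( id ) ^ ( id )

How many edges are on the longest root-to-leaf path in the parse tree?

7

[Expr [Term [Factor ( [Expr [Term [Factor id]]] )] ^ [Term [Factor ( [Expr [Term [Factor id]]] )]]]]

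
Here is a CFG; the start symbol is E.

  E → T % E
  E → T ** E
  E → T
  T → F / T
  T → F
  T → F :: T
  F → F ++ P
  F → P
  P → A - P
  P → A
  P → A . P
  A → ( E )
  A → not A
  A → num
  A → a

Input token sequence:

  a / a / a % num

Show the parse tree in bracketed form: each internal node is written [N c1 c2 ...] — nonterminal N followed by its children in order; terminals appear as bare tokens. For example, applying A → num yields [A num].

E
T % E
F / T % E
P / T % E
A / T % E
a / T % E
a / F / T % E
a / P / T % E
a / A / T % E
a / a / T % E
a / a / F % E
a / a / P % E
a / a / A % E
a / a / a % E
a / a / a % T
a / a / a % F
a / a / a % P
a / a / a % A
a / a / a % num

[E [T [F [P [A a]]] / [T [F [P [A a]]] / [T [F [P [A a]]]]]] % [E [T [F [P [A num]]]]]]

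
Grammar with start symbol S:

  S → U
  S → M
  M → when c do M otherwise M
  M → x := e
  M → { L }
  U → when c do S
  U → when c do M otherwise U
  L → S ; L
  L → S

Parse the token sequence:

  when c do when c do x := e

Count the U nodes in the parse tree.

2

[S [U when c do [S [U when c do [S [M x := e]]]]]]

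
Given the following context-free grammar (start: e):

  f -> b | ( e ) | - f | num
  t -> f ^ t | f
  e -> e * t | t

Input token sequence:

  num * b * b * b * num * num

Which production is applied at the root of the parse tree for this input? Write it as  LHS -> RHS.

e -> e * t

[e [e [e [e [e [e [t [f num]]] * [t [f b]]] * [t [f b]]] * [t [f b]]] * [t [f num]]] * [t [f num]]]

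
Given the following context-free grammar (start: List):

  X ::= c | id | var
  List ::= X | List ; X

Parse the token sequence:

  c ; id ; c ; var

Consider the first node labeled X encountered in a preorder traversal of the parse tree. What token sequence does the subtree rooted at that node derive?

[List [List [List [List [X c]] ; [X id]] ; [X c]] ; [X var]]

c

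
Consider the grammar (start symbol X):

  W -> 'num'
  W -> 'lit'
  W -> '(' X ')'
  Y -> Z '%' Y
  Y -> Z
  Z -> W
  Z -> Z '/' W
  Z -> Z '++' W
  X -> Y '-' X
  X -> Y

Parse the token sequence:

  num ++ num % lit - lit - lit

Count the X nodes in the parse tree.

3

[X [Y [Z [Z [W num]] ++ [W num]] % [Y [Z [W lit]]]] - [X [Y [Z [W lit]]] - [X [Y [Z [W lit]]]]]]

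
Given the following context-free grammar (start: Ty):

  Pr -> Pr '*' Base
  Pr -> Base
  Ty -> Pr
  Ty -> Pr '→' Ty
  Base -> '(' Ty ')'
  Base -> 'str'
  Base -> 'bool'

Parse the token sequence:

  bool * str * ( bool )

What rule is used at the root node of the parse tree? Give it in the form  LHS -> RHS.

Ty -> Pr

[Ty [Pr [Pr [Pr [Base bool]] * [Base str]] * [Base ( [Ty [Pr [Base bool]]] )]]]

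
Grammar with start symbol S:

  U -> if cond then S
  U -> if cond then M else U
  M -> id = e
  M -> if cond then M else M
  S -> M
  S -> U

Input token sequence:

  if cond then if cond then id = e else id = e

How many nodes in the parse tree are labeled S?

2

[S [U if cond then [S [M if cond then [M id = e] else [M id = e]]]]]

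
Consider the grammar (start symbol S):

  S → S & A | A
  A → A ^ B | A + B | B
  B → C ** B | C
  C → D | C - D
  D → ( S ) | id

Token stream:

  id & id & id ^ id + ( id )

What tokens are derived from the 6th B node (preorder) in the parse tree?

id

[S [S [S [A [B [C [D id]]]]] & [A [B [C [D id]]]]] & [A [A [A [B [C [D id]]]] ^ [B [C [D id]]]] + [B [C [D ( [S [A [B [C [D id]]]]] )]]]]]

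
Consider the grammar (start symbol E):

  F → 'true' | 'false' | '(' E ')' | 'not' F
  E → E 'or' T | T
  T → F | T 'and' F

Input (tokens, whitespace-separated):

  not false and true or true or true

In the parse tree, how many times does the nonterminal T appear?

4

[E [E [E [T [T [F not [F false]]] and [F true]]] or [T [F true]]] or [T [F true]]]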